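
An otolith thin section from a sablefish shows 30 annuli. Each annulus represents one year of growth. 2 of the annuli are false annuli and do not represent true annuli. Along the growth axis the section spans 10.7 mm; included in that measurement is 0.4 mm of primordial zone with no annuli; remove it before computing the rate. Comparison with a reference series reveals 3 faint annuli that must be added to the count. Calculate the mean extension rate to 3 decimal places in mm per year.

0.332 mm per year

Correcting the raw count gives 30 − 2 + 3 = 31 true annuli.
Net length = 10.7 − 0.4 = 10.3 mm.
10.3 mm over 31 years gives 10.3 / 31 ≈ 0.332 mm per year.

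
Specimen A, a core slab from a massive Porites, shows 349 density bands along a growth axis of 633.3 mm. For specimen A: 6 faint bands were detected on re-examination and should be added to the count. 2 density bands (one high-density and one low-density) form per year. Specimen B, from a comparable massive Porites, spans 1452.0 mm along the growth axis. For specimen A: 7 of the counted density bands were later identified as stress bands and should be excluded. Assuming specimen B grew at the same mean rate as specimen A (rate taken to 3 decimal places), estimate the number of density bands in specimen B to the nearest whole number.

Specimen A: after corrections the count is 349 − 7 + 6 = 348 density bands.
Specimen A: with 2 density bands per year, 348 / 2 = 174 years.
A: Mean rate = 633.3 mm / 174 years ≈ 3.640 mm/yr.
For B, 1452.0 / 3.640 = 398.90 years; at 2 density bands per year that is 398.90 × 2 ≈ 798 density bands.

798 density bands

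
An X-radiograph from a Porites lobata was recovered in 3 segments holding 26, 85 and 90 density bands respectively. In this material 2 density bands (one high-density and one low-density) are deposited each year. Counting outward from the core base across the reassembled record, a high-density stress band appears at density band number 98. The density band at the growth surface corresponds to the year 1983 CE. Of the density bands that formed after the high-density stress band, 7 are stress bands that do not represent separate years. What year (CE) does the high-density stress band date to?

1935 CE

Total density bands = 26 + 85 + 90 = 201.
Between density band 98 and the growth surface there are 201 − 98 = 103 density bands.
103 − 7 false = 96 true density bands after the high-density stress band.
Dividing by 2 density bands per year: 96 / 2 = 48 years.
1983 − 48 = 1935 CE.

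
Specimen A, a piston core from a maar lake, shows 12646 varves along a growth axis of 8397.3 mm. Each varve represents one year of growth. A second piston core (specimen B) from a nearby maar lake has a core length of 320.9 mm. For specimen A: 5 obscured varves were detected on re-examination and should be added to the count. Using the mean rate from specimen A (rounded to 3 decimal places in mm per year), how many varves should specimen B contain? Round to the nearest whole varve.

483 varves

Specimen A: adjusted count: 12646 + 5 = 12651 varves.
A: Extension rate ≈ 8397.3 / 12651 = 0.664 mm/year.
For B, 320.9 / 0.664 = 483.28 years ≈ 483 varves.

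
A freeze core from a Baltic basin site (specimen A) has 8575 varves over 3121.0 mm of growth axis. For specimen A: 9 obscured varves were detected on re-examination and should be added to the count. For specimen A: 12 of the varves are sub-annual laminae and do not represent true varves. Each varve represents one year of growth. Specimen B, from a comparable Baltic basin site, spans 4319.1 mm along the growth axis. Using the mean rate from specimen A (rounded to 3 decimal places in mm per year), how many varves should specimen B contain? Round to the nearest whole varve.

11866 varves

Specimen A: adjusted count: 8575 − 12 + 9 = 8572 varves.
A: Extension rate ≈ 3121.0 / 8572 = 0.364 mm/yr.
For B, 4319.1 / 0.364 = 11865.66 years ≈ 11866 varves.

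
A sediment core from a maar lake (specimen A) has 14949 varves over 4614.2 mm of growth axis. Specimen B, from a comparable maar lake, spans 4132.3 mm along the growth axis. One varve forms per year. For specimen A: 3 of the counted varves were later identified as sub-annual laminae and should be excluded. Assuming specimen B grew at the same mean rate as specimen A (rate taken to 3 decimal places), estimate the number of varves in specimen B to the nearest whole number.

13373 varves

Specimen A: adjusted count: 14949 − 3 = 14946 varves.
A: Mean rate = 4614.2 mm / 14946 years ≈ 0.309 mm/yr.
B spans 4132.3 / 0.309 = 13373.14 years ≈ 13373 varves.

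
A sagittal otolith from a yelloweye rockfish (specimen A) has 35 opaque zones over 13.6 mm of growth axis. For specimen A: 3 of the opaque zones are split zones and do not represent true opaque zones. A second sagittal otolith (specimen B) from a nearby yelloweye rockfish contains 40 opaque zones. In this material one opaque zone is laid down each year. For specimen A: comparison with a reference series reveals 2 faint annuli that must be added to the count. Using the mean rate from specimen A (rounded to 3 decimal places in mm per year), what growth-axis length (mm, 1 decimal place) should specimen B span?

16.0 mm

Specimen A: correcting the raw count gives 35 − 3 + 2 = 34 true opaque zones.
A: Mean rate = 13.6 mm / 34 years ≈ 0.400 mm/year.
B's length ≈ 0.400 × 40 = 16.0 mm.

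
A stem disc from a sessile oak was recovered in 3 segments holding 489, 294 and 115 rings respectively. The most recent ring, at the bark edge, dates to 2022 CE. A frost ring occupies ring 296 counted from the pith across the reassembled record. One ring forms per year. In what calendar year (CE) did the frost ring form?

Total rings = 489 + 294 + 115 = 898.
The frost ring sits at ring 296 from the pith, so 898 − 296 = 602 rings formed after it.
2022 − 602 = 1420 CE.

1420 CE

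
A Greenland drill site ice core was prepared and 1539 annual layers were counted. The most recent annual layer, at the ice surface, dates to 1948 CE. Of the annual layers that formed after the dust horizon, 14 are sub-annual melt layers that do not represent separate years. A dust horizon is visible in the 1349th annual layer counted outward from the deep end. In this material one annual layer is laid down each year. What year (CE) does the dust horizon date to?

1772 CE

1539 − 1349 = 190 annual layers lie beyond the dust horizon toward the ice surface.
Excluding 14 false annual layers: 190 − 14 = 176.
Counting back 176 years from 1948 CE places the dust horizon in 1948 − 176 = 1772 CE.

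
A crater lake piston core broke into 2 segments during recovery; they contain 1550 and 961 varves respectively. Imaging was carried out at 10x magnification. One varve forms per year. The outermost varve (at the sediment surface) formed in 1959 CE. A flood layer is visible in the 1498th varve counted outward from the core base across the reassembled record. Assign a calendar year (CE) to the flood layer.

946 CE

Total varves = 1550 + 961 = 2511.
Between varve 1498 and the sediment surface there are 2511 − 1498 = 1013 varves.
Counting back 1013 years from 1959 CE places the flood layer in 1959 − 1013 = 946 CE.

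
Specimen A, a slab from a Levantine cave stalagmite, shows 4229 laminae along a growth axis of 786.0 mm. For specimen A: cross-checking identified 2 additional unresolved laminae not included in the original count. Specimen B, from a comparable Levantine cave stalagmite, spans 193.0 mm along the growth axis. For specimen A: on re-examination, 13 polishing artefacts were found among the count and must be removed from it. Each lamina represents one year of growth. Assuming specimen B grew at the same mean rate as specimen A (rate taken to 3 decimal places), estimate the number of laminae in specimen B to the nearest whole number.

Specimen A: adjusted count: 4229 − 13 + 2 = 4218 laminae.
A: Mean rate = 786.0 mm / 4218 years ≈ 0.186 mm per year.
B spans 193.0 / 0.186 = 1037.63 years ≈ 1038 laminae.

1038 laminae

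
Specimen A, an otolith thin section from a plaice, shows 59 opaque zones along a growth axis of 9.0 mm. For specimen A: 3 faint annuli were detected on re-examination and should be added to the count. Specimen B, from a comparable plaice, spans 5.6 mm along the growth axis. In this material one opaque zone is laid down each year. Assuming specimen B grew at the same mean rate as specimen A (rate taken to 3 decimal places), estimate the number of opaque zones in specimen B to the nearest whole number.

39 opaque zones

Specimen A: correcting the raw count gives 59 + 3 = 62 true opaque zones.
A: Extension rate ≈ 9.0 / 62 = 0.145 mm/year.
B spans 5.6 / 0.145 = 38.62 years ≈ 39 opaque zones.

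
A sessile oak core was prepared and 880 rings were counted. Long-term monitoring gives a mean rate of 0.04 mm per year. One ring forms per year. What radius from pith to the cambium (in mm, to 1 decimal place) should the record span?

35.2 mm

880 years of growth are recorded.
Length ≈ 0.04 × 880 = 35.2 mm.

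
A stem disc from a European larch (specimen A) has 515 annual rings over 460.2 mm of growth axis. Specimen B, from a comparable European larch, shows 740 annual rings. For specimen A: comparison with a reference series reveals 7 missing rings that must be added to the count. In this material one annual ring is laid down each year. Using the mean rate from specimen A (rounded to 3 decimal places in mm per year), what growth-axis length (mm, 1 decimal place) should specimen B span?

Specimen A: correcting the raw count gives 515 + 7 = 522 true annual rings.
A: Mean rate = 460.2 mm / 522 years ≈ 0.882 mm per year.
Length of B = 0.882 × 740 = 652.7 mm.

652.7 mm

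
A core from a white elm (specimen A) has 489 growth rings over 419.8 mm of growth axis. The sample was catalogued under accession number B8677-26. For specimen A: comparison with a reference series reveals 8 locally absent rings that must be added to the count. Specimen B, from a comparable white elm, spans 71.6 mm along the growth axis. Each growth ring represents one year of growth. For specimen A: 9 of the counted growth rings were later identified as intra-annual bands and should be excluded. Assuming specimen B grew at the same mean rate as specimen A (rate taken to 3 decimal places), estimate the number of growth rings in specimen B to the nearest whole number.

83 growth rings

Specimen A: true growth ring count = 489 − 9 + 8 = 488.
A: Mean rate = 419.8 mm / 488 years ≈ 0.860 mm/yr.
For B, 71.6 / 0.860 = 83.26 years ≈ 83 growth rings.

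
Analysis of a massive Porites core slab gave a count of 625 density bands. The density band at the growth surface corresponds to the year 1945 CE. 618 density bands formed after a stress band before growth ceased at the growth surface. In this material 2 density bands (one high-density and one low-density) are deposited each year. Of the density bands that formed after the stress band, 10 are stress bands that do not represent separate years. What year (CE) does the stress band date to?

1641 CE

There are 618 density bands younger than the stress band.
Removing the 10 false density bands leaves 618 − 10 = 608 true density bands beyond the stress band.
608 density bands at 2 per year is 608 / 2 = 304 years.
The density band at the growth surface is 1945 CE, so the stress band dates to 1945 − 304 = 1641 CE.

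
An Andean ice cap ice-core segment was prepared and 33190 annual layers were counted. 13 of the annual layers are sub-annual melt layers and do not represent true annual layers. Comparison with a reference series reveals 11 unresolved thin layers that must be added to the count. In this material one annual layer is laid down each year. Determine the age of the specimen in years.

33188 years

True annual layer count = 33190 − 13 + 11 = 33188.
With a one-to-one annual layer periodicity this is 33188 years.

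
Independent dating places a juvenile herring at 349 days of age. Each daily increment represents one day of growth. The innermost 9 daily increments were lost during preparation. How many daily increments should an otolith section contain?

340 daily increments

One daily increment per day gives 349 daily increments over 349 days.
349 − 9 missed = 340 daily increments expected in the prepared section.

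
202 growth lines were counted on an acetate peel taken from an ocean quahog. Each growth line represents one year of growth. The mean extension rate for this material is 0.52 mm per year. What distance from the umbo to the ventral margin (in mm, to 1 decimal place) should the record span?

105.0 mm

202 years of growth are recorded.
Length ≈ 0.52 × 202 = 105.0 mm.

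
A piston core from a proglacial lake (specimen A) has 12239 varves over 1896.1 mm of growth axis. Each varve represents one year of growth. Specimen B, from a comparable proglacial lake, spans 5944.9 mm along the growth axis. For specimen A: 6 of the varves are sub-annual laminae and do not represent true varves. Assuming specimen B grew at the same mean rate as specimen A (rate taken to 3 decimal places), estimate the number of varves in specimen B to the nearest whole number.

38354 varves

Specimen A: after corrections the count is 12239 − 6 = 12233 varves.
A: 1896.1 mm over 12233 years gives 1896.1 / 12233 ≈ 0.155 mm/year.
B spans 5944.9 / 0.155 = 38354.19 years ≈ 38354 varves.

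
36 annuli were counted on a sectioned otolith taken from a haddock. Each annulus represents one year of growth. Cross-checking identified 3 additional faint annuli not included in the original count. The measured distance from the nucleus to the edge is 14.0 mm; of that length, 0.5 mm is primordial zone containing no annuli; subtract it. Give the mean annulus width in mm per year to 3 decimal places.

0.346 mm per year

Adjusted count: 36 + 3 = 39 annuli.
Net length = 14.0 − 0.5 = 13.5 mm.
Mean rate = 13.5 mm / 39 years ≈ 0.346 mm per year.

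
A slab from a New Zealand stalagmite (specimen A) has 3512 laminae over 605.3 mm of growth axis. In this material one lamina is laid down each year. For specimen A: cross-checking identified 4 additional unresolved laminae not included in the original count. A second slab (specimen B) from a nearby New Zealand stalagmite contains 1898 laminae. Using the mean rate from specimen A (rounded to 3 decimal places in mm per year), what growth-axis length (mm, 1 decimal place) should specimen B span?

Specimen A: after corrections the count is 3512 + 4 = 3516 laminae.
A: Extension rate ≈ 605.3 / 3516 = 0.172 mm per year.
For B, 0.172 mm/year × 1898 years = 326.5 mm.

326.5 mm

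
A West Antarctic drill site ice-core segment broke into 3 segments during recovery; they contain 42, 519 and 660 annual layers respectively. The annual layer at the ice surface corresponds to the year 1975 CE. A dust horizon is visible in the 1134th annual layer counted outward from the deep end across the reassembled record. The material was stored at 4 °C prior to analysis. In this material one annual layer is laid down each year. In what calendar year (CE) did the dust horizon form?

Total annual layers = 42 + 519 + 660 = 1221.
Between annual layer 1134 and the ice surface there are 1221 − 1134 = 87 annual layers.
Counting back 87 years from 1975 CE places the dust horizon in 1975 − 87 = 1888 CE.

1888 CE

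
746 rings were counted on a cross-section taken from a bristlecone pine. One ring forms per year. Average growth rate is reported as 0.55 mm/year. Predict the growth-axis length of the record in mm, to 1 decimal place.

746 years of growth are recorded.
746 years at 0.55 mm/year gives 0.55 × 746 = 410.3 mm.

410.3 mm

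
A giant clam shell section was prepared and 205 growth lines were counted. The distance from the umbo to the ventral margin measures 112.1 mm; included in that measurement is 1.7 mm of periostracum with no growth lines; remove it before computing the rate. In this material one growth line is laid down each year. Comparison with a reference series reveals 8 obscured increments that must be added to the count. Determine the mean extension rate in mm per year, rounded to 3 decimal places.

Adjusted count: 205 + 8 = 213 growth lines.
Net length = 112.1 − 1.7 = 110.4 mm.
Extension rate ≈ 110.4 / 213 = 0.518 mm per year.

0.518 mm per year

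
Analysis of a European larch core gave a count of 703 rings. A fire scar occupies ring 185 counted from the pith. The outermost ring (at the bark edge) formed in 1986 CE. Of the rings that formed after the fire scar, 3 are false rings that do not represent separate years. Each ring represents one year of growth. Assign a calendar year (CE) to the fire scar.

1471 CE

The fire scar sits at ring 185 from the pith, so 703 − 185 = 518 rings formed after it.
Excluding 3 false rings: 518 − 3 = 515.
1986 − 515 = 1471 CE.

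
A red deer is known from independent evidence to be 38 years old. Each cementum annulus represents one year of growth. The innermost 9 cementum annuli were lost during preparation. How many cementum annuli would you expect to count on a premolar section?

One cementum annulus per year gives 38 cementum annuli over 38 years.
Less the 9 uncaptured cementum annuli: 38 − 9 = 29.

29 cementum annuli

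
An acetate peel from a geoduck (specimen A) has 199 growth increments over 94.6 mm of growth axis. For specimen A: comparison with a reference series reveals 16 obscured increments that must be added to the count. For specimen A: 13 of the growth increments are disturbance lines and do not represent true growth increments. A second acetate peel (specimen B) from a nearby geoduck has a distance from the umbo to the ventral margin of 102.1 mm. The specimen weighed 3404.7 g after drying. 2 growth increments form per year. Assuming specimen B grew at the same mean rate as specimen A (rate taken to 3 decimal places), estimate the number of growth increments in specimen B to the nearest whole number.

Specimen A: adjusted count: 199 − 13 + 16 = 202 growth increments.
Specimen A: 202 growth increments at 2 per year is 202 / 2 = 101 years.
A: Extension rate ≈ 94.6 / 101 = 0.937 mm/year.
Specimen B: 102.1 mm / 0.937 mm per year = 108.96 years; at 2 growth increments per year that is 108.96 × 2 ≈ 218 growth increments.

218 growth increments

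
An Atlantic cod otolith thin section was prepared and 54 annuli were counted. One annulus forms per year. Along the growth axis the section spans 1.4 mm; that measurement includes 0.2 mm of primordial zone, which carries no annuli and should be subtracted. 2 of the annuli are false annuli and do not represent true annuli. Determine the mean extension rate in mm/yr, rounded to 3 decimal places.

0.023 mm/yr

Correcting the raw count gives 54 − 2 = 52 true annuli.
Net length = 1.4 − 0.2 = 1.2 mm.
Extension rate ≈ 1.2 / 52 = 0.023 mm/yr.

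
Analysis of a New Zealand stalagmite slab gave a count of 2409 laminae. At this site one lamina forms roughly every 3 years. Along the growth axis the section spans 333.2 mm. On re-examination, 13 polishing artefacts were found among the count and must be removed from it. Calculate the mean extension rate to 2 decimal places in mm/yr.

0.05 mm/yr

After corrections the count is 2409 − 13 = 2396 laminae.
At 3 years per lamina, 2396 × 3 = 7188 years.
Mean rate = 333.2 mm / 7188 years ≈ 0.05 mm/yr.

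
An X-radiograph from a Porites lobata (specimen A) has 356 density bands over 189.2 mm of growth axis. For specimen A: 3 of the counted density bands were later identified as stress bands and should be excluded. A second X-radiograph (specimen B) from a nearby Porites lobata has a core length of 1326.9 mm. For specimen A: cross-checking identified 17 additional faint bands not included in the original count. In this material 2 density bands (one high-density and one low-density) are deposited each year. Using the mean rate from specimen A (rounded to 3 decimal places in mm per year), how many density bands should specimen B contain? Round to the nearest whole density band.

2594 density bands

Specimen A: adjusted count: 356 − 3 + 17 = 370 density bands.
Specimen A: with 2 density bands per year, 370 / 2 = 185 years.
A: Mean rate = 189.2 mm / 185 years ≈ 1.023 mm per year.
Specimen B: 1326.9 mm / 1.023 mm per year = 1297.07 years; at 2 density bands per year that is 1297.07 × 2 ≈ 2594 density bands.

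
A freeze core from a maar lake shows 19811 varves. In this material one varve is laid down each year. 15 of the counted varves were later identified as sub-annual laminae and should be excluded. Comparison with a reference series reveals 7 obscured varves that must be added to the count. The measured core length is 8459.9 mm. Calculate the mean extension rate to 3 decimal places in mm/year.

Adjusted count: 19811 − 15 + 7 = 19803 varves.
8459.9 mm over 19803 years gives 8459.9 / 19803 ≈ 0.427 mm/year.

0.427 mm/year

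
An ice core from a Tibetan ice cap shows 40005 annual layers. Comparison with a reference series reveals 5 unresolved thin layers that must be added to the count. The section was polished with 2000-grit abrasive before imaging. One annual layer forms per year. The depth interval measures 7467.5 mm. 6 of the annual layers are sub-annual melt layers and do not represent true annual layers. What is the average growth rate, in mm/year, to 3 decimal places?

Correcting the raw count gives 40005 − 6 + 5 = 40004 true annual layers.
7467.5 mm over 40004 years gives 7467.5 / 40004 ≈ 0.187 mm/year.

0.187 mm/year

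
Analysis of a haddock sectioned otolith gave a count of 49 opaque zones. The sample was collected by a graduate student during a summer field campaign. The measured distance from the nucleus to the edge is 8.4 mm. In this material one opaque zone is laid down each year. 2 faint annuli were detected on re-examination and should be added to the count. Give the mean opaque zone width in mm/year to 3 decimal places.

0.165 mm/year

Correcting the raw count gives 49 + 2 = 51 true opaque zones.
Mean rate = 8.4 mm / 51 years ≈ 0.165 mm/year.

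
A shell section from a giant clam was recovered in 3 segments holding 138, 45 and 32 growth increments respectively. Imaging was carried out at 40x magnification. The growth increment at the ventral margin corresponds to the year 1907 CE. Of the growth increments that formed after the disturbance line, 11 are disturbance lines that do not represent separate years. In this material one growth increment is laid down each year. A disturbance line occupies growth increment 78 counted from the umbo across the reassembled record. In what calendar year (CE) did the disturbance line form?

Total growth increments = 138 + 45 + 32 = 215.
Between growth increment 78 and the ventral margin there are 215 − 78 = 137 growth increments.
Removing the 11 false growth increments leaves 137 − 11 = 126 true growth increments beyond the disturbance line.
1907 − 126 = 1781 CE.

1781 CE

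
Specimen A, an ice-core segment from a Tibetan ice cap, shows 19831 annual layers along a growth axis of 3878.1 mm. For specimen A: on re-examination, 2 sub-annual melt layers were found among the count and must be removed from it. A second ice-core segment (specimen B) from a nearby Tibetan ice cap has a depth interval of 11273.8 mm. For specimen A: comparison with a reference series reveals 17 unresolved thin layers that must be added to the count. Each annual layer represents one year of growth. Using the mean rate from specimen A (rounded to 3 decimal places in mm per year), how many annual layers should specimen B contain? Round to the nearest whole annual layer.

Specimen A: adjusted count: 19831 − 2 + 17 = 19846 annual layers.
A: 3878.1 mm over 19846 years gives 3878.1 / 19846 ≈ 0.195 mm/yr.
B spans 11273.8 / 0.195 = 57814.36 years ≈ 57814 annual layers.

57814 annual layers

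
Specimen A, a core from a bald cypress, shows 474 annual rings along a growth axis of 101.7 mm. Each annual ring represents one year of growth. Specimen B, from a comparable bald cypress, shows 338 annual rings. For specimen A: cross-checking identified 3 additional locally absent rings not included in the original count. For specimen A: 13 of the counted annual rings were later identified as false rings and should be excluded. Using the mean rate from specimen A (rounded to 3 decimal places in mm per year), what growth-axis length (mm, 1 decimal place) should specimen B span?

74.0 mm

Specimen A: adjusted count: 474 − 13 + 3 = 464 annual rings.
A: 101.7 mm over 464 years gives 101.7 / 464 ≈ 0.219 mm per year.
For B, 0.219 mm/year × 338 years = 74.0 mm.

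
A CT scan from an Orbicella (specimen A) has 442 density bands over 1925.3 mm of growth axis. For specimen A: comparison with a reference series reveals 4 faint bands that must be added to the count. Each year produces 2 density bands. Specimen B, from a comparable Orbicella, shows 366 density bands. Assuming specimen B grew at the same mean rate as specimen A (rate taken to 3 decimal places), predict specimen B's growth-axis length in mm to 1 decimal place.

1580.0 mm

Specimen A: after corrections the count is 442 + 4 = 446 density bands.
Specimen A: dividing by 2 density bands per year: 446 / 2 = 223 years.
A: 1925.3 mm over 223 years gives 1925.3 / 223 ≈ 8.634 mm per year.
Specimen B: 366 density bands at 2 per year is 366 / 2 = 183 years. Length of B = 8.634 × 183 = 1580.0 mm.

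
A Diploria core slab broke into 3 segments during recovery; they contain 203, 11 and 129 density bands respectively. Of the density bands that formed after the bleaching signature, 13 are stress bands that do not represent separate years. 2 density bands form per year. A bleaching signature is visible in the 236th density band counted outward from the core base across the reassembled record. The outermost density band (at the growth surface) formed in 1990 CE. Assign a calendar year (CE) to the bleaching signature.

1943 CE

Total density bands = 203 + 11 + 129 = 343.
The bleaching signature sits at density band 236 from the core base, so 343 − 236 = 107 density bands formed after it.
Excluding 13 false density bands: 107 − 13 = 94.
94 density bands at 2 per year is 94 / 2 = 47 years.
1990 − 47 = 1943 CE.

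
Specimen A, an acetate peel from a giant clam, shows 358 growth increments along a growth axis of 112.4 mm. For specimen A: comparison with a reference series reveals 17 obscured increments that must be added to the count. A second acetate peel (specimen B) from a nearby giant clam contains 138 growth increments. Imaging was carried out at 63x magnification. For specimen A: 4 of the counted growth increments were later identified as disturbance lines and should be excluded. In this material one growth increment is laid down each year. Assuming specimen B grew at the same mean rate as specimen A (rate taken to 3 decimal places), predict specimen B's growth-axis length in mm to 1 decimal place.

Specimen A: true growth increment count = 358 − 4 + 17 = 371.
A: Extension rate ≈ 112.4 / 371 = 0.303 mm/yr.
Length of B = 0.303 × 138 = 41.8 mm.

41.8 mm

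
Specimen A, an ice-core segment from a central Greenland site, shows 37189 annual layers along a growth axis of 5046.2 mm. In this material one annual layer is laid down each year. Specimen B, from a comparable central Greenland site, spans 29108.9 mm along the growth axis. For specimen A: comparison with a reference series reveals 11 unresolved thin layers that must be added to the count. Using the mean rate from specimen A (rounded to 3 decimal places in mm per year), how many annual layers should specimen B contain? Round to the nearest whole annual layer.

214036 annual layers

Specimen A: adjusted count: 37189 + 11 = 37200 annual layers.
A: Extension rate ≈ 5046.2 / 37200 = 0.136 mm/yr.
For B, 29108.9 / 0.136 = 214036.03 years ≈ 214036 annual layers.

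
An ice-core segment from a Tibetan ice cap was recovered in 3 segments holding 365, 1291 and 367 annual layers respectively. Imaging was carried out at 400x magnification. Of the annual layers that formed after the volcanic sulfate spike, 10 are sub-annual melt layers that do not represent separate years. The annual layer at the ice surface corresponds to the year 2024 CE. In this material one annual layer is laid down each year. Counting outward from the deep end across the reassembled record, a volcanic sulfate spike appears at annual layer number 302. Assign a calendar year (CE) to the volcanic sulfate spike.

Total annual layers = 365 + 1291 + 367 = 2023.
Between annual layer 302 and the ice surface there are 2023 − 302 = 1721 annual layers.
Removing the 10 false annual layers leaves 1721 − 10 = 1711 true annual layers beyond the volcanic sulfate spike.
Counting back 1711 years from 2024 CE places the volcanic sulfate spike in 2024 − 1711 = 313 CE.

313 CE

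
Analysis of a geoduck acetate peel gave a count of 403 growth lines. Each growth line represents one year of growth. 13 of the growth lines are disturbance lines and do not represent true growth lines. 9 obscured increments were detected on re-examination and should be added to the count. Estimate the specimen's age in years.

Adjusted count: 403 − 13 + 9 = 399 growth lines.
At one growth line per year, that is 399 years.

399 years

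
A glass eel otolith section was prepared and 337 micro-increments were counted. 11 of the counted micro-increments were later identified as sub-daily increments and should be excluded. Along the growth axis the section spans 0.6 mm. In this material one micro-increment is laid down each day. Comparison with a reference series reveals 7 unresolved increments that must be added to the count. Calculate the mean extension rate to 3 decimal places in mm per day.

0.002 mm per day

True micro-increment count = 337 − 11 + 7 = 333.
Extension rate ≈ 0.6 / 333 = 0.002 mm per day.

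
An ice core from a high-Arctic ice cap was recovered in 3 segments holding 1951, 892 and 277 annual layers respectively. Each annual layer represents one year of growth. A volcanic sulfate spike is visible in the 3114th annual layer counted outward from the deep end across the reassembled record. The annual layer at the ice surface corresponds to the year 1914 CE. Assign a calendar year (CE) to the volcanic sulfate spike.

Total annual layers = 1951 + 892 + 277 = 3120.
Between annual layer 3114 and the ice surface there are 3120 − 3114 = 6 annual layers.
1914 − 6 = 1908 CE.

1908 CE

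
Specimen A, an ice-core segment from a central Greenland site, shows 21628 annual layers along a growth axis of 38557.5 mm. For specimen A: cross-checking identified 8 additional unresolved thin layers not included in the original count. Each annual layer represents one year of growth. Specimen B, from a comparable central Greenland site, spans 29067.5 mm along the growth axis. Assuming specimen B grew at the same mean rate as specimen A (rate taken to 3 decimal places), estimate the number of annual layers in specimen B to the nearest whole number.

16312 annual layers

Specimen A: after corrections the count is 21628 + 8 = 21636 annual layers.
A: 38557.5 mm over 21636 years gives 38557.5 / 21636 ≈ 1.782 mm/year.
B spans 29067.5 / 1.782 = 16311.73 years ≈ 16312 annual layers.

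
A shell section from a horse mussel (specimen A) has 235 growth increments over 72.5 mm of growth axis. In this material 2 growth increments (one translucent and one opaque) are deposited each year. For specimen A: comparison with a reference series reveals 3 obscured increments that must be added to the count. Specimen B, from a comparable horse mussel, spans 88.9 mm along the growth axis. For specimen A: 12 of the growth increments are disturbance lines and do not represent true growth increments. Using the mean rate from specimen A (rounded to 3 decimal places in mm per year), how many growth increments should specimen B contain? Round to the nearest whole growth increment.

Specimen A: correcting the raw count gives 235 − 12 + 3 = 226 true growth increments.
Specimen A: with 2 growth increments per year, 226 / 2 = 113 years.
A: Mean rate = 72.5 mm / 113 years ≈ 0.642 mm/year.
Specimen B: 88.9 mm / 0.642 mm per year = 138.47 years; at 2 growth increments per year that is 138.47 × 2 ≈ 277 growth increments.

277 growth increments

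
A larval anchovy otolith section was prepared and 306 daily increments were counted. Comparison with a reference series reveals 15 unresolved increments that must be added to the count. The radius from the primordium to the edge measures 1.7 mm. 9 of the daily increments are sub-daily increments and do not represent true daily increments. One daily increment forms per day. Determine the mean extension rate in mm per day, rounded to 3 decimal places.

0.005 mm per day

After corrections the count is 306 − 9 + 15 = 312 daily increments.
1.7 mm over 312 days gives 1.7 / 312 ≈ 0.005 mm per day.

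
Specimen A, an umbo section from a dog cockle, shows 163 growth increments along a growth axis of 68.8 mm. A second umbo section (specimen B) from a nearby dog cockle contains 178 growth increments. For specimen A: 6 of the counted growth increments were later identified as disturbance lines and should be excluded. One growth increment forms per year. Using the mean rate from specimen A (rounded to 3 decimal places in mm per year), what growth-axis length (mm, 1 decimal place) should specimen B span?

78.0 mm

Specimen A: after corrections the count is 163 − 6 = 157 growth increments.
A: Mean rate = 68.8 mm / 157 years ≈ 0.438 mm/yr.
Length of B = 0.438 × 178 = 78.0 mm.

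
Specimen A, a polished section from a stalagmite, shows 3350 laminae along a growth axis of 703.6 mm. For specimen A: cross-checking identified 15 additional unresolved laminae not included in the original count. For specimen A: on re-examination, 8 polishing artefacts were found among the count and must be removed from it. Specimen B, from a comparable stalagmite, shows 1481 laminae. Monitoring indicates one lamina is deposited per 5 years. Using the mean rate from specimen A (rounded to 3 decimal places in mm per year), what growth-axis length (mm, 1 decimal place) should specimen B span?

Specimen A: correcting the raw count gives 3350 − 8 + 15 = 3357 true laminae.
Specimen A: multiplying by 5 years per lamina: 3357 × 5 = 16785 years.
A: Mean rate = 703.6 mm / 16785 years ≈ 0.042 mm per year.
Specimen B: 1481 laminae at 5 years each span 1481 × 5 = 7405 years. For B, 0.042 mm/year × 7405 years = 311.0 mm.

311.0 mm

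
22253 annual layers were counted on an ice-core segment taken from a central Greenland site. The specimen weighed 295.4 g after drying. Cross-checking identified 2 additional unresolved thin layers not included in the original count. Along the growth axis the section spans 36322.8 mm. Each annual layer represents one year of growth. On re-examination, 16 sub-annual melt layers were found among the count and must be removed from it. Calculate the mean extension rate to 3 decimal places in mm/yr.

1.633 mm/yr

True annual layer count = 22253 − 16 + 2 = 22239.
36322.8 mm over 22239 years gives 36322.8 / 22239 ≈ 1.633 mm/yr.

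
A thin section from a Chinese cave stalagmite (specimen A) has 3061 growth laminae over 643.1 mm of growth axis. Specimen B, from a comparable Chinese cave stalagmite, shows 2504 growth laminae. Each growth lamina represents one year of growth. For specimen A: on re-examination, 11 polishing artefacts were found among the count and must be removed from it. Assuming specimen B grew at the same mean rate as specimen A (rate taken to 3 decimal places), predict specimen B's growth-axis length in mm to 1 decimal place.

Specimen A: after corrections the count is 3061 − 11 = 3050 growth laminae.
A: Mean rate = 643.1 mm / 3050 years ≈ 0.211 mm/year.
Length of B = 0.211 × 2504 = 528.3 mm.

528.3 mm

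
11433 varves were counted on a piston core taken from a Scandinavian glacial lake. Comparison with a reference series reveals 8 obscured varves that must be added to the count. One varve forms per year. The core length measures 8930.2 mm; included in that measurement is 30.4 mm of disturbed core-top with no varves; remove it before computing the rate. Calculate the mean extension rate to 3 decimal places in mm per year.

0.778 mm per year

True varve count = 11433 + 8 = 11441.
Net length = 8930.2 − 30.4 = 8899.8 mm.
Extension rate ≈ 8899.8 / 11441 = 0.778 mm per year.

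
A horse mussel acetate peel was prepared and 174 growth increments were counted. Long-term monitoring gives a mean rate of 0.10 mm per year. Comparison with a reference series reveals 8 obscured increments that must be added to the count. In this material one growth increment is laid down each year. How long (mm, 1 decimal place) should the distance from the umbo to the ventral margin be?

True growth increment count = 174 + 8 = 182.
182 years at 0.10 mm/year gives 0.10 × 182 = 18.2 mm.

18.2 mm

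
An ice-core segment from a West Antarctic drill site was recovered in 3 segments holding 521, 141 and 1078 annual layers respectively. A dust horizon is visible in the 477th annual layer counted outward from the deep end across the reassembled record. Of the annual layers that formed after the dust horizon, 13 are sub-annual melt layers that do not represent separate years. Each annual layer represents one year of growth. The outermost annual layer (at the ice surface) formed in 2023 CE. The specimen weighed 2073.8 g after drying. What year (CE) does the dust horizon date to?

Total annual layers = 521 + 141 + 1078 = 1740.
The dust horizon sits at annual layer 477 from the deep end, so 1740 − 477 = 1263 annual layers formed after it.
1263 − 13 false = 1250 true annual layers after the dust horizon.
2023 − 1250 = 773 CE.

773 CE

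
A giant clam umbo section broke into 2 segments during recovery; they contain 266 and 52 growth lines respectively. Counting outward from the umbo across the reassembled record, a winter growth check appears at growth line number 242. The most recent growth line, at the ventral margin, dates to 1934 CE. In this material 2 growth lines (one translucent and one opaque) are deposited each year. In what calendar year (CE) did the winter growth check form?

Total growth lines = 266 + 52 = 318.
318 − 242 = 76 growth lines lie beyond the winter growth check toward the ventral margin.
Dividing by 2 growth lines per year: 76 / 2 = 38 years.
1934 − 38 = 1896 CE.

1896 CE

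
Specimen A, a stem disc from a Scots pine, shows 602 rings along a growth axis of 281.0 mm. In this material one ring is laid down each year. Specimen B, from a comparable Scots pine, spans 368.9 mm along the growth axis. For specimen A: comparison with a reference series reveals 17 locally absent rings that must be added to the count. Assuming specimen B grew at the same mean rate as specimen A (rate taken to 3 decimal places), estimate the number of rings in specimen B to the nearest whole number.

Specimen A: after corrections the count is 602 + 17 = 619 rings.
A: 281.0 mm over 619 years gives 281.0 / 619 ≈ 0.454 mm per year.
B spans 368.9 / 0.454 = 812.56 years ≈ 813 rings.

813 rings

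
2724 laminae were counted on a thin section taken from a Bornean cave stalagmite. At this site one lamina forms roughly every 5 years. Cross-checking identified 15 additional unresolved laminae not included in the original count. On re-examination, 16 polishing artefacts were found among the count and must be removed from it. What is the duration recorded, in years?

Adjusted count: 2724 − 16 + 15 = 2723 laminae.
At 5 years per lamina, 2723 × 5 = 13615 years.

13615 years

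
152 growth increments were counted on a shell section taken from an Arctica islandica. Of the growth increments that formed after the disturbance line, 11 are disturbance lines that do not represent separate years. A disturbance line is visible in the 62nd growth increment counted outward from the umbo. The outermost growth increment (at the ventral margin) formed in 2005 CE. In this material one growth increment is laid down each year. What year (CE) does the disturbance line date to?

152 − 62 = 90 growth increments lie beyond the disturbance line toward the ventral margin.
90 − 11 false = 79 true growth increments after the disturbance line.
The growth increment at the ventral margin is 2005 CE, so the disturbance line dates to 2005 − 79 = 1926 CE.

1926 CE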